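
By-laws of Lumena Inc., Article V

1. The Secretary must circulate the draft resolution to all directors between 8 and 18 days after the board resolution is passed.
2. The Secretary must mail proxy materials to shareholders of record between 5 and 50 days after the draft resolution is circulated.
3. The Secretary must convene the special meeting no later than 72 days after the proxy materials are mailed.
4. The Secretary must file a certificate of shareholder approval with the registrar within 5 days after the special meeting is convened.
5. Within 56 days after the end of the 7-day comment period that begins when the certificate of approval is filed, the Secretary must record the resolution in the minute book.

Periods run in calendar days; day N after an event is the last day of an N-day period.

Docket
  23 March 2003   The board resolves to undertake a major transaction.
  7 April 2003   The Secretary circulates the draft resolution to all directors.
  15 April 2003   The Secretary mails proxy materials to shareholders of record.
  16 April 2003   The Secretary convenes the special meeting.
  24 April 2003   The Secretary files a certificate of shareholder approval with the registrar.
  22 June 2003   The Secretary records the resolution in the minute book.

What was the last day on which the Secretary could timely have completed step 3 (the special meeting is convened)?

26 June 2003

Step 3 runs from 15 April 2003, when the proxy materials are mailed. 72 days after 15 April 2003 is 26 June 2003.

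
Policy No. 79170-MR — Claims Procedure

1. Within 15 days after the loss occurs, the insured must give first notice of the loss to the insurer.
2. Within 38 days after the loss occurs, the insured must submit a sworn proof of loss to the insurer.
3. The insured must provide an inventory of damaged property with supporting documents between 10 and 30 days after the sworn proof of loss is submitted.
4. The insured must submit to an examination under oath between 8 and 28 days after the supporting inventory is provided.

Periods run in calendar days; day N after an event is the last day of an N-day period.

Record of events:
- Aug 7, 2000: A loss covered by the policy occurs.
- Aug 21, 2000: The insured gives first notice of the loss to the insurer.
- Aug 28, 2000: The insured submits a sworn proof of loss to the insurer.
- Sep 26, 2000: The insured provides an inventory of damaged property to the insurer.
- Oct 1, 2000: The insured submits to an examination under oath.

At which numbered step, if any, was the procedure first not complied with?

Step 4

(1) due by Aug 7, 2000 + 15 days = Aug 22, 2000; completed Aug 21, 2000, before the deadline.
(2) due by Aug 7, 2000 + 38 days = Sep 14, 2000; completed Aug 28, 2000, before the deadline.
(3) the permitted window runs from Aug 28, 2000 + 10 = Sep 7, 2000 to Aug 28, 2000 + 30 = Sep 27, 2000; done Sep 26, 2000, which is between those dates.
(4) the permitted window runs from Sep 26, 2000 + 8 = Oct 4, 2000 to Sep 26, 2000 + 28 = Oct 24, 2000; Oct 1, 2000 is 3 days too early.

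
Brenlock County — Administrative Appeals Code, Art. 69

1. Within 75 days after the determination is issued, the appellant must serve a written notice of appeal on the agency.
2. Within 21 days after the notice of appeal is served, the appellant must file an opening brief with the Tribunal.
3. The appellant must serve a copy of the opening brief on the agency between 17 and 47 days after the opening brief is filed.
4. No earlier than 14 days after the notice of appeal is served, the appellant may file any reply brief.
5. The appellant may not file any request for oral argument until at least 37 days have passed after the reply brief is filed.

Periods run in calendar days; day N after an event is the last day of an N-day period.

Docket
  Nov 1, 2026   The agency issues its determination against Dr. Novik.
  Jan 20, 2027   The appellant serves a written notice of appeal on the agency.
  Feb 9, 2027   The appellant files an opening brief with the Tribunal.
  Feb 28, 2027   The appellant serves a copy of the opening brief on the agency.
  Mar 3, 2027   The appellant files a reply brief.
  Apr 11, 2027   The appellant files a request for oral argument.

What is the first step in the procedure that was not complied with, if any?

Step 1

Step 1: 75 days after Nov 1, 2026 (when the determination is issued) is Jan 15, 2027; Jan 20, 2027 misses that deadline by 5 days.
That is the first point of non-compliance.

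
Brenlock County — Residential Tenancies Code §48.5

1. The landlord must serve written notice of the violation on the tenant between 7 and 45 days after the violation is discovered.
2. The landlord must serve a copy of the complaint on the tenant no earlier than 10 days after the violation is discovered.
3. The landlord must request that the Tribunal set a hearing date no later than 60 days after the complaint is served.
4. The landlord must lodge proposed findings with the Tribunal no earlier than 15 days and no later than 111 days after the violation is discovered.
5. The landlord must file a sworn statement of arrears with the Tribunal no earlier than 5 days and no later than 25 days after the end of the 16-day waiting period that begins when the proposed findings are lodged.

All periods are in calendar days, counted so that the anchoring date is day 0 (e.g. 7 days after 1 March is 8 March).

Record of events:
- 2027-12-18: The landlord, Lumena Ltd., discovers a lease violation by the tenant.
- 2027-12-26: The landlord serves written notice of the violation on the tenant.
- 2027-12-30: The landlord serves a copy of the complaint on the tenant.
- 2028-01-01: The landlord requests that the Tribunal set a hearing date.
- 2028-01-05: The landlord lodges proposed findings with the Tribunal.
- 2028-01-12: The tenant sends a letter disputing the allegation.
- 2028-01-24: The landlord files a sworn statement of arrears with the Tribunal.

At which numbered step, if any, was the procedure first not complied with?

Step 5

(1) the permitted window runs from 2027-12-18 + 7 = 2027-12-25 to 2027-12-18 + 45 = 2028-02-01; done 2027-12-26 — within the window.
(2) permitted from 2027-12-18 + 10 days = 2027-12-28 onward; done 2027-12-30 — permitted.
(3) due by 2027-12-30 + 60 days = 2028-02-28; completed 2028-01-01, before the deadline.
(4) the permitted window runs from 2027-12-18 + 15 = 2028-01-02 to 2027-12-18 + 111 = 2028-04-07; done 2028-01-05, which is between those dates.
(5) the permitted window runs from 2028-01-21 + 5 = 2028-01-26 to 2028-01-21 + 25 = 2028-02-15; done 2028-01-24 — 2 days before the window opened.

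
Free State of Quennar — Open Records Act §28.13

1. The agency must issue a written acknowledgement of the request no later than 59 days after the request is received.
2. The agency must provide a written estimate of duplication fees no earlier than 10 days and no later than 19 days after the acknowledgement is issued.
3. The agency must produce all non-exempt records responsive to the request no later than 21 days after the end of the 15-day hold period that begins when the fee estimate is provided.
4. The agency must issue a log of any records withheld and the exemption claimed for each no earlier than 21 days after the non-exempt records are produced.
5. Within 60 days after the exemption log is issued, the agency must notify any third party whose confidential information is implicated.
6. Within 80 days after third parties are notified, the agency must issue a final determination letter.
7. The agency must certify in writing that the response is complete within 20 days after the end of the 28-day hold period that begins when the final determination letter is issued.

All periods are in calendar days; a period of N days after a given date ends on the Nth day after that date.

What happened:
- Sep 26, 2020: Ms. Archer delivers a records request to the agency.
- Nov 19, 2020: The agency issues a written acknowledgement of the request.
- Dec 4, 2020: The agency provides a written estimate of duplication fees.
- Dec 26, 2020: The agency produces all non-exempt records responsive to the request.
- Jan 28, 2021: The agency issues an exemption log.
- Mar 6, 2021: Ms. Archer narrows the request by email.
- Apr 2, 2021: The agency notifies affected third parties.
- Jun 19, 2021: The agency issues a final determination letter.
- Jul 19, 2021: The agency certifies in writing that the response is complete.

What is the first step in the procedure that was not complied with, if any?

Step 5

(1) due by Sep 26, 2020 + 59 days = Nov 24, 2020; completed Nov 19, 2020, before the deadline.
(2) the permitted window runs from Nov 19, 2020 + 10 = Nov 29, 2020 to Nov 19, 2020 + 19 = Dec 8, 2020; Dec 4, 2020 falls inside that range.
(3) due by Dec 19, 2020 + 21 days = Jan 9, 2021; done Dec 26, 2020 — timely.
(4) permitted from Dec 26, 2020 + 21 days = Jan 16, 2021 onward; done Jan 28, 2021 — permitted.
(5) due by Jan 28, 2021 + 60 days = Mar 29, 2021; Apr 2, 2021 misses that deadline by 4 days.
Later steps need not be reached.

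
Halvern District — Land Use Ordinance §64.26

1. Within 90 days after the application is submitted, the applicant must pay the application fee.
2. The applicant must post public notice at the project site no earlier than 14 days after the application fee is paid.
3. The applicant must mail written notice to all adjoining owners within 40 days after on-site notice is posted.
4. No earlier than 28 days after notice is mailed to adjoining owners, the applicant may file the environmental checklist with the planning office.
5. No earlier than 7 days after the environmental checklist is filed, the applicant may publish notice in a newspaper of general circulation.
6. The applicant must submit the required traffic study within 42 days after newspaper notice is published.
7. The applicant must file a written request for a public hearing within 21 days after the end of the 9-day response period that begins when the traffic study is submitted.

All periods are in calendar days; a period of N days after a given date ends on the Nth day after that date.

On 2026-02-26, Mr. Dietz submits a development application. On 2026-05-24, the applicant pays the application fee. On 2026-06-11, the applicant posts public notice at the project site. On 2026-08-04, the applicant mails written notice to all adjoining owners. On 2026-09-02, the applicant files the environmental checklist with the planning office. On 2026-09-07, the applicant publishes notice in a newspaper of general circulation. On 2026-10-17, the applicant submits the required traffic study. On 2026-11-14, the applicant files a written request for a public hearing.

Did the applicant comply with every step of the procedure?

No

(1) due by 2026-02-26 + 90 days = 2026-05-27; 2026-05-24 is within that limit.
(2) permitted from 2026-05-24 + 14 days = 2026-06-07 onward; done 2026-06-11, after the minimum wait.
(3) due by 2026-06-11 + 40 days = 2026-07-21; not done until 2026-08-04, 14 days after the deadline.
The analysis stops there.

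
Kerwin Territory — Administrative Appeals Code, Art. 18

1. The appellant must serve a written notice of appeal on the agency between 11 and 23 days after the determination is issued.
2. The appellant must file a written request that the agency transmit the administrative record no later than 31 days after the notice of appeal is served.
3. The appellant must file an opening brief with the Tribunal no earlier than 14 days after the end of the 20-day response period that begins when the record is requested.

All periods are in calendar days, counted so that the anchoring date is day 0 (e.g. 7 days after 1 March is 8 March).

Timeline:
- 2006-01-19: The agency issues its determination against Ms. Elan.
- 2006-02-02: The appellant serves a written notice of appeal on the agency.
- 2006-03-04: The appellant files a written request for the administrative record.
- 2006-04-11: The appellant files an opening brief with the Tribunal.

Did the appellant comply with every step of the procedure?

Step 1: the window is 11–23 days after 2006-01-19 (when the determination is issued), so 2006-01-30 through 2006-02-11; 2006-02-02 falls inside that range.
Step 2: 31 days after 2006-02-02 (when the notice of appeal is served) is 2006-03-05; 2006-03-04 is within that limit.
Step 3: the earliest permitted date is 14 days after 2006-03-24 (end of the 20-day response period, which began when the record is requested on 2006-03-04), i.e. 2006-04-07; done 2006-04-11, after the minimum wait.

Yes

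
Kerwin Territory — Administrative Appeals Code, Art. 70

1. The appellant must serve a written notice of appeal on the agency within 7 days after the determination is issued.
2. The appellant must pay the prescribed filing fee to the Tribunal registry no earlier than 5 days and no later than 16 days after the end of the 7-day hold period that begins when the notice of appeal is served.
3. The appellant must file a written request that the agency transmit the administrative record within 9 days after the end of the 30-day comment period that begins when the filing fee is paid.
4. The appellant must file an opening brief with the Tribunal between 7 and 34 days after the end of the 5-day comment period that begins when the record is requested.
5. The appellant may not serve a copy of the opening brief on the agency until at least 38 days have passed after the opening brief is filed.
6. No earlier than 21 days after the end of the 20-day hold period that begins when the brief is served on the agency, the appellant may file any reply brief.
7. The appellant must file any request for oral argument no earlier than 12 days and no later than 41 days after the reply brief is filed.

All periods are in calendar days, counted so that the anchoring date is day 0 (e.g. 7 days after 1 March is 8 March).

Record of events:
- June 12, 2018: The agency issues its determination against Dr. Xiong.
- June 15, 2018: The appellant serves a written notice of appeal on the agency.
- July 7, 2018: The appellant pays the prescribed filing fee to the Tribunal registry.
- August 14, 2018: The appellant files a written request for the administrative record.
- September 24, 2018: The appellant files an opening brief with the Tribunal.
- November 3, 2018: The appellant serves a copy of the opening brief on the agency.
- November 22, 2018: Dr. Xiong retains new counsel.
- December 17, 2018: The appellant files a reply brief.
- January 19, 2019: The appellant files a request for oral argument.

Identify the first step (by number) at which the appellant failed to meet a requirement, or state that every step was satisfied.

Step 4

(1) due by June 12, 2018 + 7 days = June 19, 2018; completed June 15, 2018, before the deadline.
(2) the permitted window runs from June 22, 2018 + 5 = June 27, 2018 to June 22, 2018 + 16 = July 8, 2018; done July 7, 2018, which is between those dates.
(3) due by August 6, 2018 + 9 days = August 15, 2018; done August 14, 2018 — timely.
(4) the permitted window runs from August 19, 2018 + 7 = August 26, 2018 to August 19, 2018 + 34 = September 22, 2018; September 24, 2018 is 2 days past the end of the window.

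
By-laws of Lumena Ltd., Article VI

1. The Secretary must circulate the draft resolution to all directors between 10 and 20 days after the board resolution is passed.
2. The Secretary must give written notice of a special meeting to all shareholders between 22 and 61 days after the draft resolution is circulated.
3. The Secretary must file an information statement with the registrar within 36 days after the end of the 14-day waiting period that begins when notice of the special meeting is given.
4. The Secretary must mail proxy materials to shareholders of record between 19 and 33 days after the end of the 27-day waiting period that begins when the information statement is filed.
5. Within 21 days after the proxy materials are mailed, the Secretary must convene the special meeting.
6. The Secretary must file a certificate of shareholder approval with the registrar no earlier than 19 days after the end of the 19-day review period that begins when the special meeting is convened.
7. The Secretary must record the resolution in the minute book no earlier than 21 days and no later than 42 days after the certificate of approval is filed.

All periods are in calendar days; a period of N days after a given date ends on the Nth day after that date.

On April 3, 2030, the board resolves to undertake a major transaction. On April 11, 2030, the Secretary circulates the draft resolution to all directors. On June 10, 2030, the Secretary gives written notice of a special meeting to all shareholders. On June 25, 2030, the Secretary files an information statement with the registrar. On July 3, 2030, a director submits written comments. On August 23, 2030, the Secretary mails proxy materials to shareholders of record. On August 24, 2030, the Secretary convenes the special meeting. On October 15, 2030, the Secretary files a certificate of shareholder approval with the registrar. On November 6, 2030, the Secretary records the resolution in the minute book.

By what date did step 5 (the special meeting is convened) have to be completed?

Step 5 runs from August 23, 2030, when the proxy materials are mailed. 21 days after August 23, 2030 is September 13, 2030.

September 13, 2030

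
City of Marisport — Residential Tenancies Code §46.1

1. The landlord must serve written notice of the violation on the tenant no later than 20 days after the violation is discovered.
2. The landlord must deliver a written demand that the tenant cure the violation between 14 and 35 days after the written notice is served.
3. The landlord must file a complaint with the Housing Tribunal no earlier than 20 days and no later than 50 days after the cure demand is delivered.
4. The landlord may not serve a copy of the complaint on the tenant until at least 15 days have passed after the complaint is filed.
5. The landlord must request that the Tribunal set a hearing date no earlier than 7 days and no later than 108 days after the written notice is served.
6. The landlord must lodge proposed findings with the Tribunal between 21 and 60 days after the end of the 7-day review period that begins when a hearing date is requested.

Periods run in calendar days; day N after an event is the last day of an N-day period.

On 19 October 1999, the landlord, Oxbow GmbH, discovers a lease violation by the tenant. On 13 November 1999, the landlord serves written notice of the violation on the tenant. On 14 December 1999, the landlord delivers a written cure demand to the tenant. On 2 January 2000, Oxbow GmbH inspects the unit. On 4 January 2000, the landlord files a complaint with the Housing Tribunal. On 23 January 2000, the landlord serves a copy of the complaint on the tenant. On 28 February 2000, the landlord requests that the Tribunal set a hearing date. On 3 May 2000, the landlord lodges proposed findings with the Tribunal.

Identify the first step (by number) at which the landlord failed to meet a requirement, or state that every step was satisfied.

Step 1 — counting 20 days from 19 October 1999 (when the violation is discovered) gives a deadline of 8 November 1999; done 13 November 1999 — 5 days late.

Step 1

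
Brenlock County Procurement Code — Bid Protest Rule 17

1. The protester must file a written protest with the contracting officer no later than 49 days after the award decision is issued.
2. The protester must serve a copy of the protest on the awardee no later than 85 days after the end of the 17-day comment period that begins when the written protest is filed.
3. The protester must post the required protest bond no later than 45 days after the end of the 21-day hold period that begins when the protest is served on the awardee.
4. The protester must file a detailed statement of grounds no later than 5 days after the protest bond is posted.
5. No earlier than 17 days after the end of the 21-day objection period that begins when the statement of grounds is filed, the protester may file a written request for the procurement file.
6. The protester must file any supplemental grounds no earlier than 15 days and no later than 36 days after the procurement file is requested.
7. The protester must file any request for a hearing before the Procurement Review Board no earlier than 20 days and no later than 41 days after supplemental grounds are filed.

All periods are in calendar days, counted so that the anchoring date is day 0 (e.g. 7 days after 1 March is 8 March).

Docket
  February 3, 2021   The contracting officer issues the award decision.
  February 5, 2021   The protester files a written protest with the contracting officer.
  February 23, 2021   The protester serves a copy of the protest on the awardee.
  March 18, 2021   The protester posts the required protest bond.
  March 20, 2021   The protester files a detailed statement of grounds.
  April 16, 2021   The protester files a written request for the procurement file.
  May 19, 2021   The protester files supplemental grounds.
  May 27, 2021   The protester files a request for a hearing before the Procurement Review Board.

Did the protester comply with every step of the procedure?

No

Step 1: 49 days after February 3, 2021 (when the award decision is issued) is March 24, 2021; completed February 5, 2021, before the deadline.
Step 2: 85 days after February 22, 2021 (end of the 17-day comment period, which began when the written protest is filed on February 5, 2021) is May 18, 2021; February 23, 2021 is within that limit.
Step 3: 45 days after March 16, 2021 (end of the 21-day hold period, which began when the protest is served on the awardee on February 23, 2021) is April 30, 2021; completed March 18, 2021, before the deadline.
Step 4: 5 days after March 18, 2021 (when the protest bond is posted) is March 23, 2021; March 20, 2021 is within that limit.
Step 5: the earliest permitted date is 17 days after April 10, 2021 (end of the 21-day objection period, which began when the statement of grounds is filed on March 20, 2021), i.e. April 27, 2021; April 16, 2021 is 11 days before the earliest permitted date.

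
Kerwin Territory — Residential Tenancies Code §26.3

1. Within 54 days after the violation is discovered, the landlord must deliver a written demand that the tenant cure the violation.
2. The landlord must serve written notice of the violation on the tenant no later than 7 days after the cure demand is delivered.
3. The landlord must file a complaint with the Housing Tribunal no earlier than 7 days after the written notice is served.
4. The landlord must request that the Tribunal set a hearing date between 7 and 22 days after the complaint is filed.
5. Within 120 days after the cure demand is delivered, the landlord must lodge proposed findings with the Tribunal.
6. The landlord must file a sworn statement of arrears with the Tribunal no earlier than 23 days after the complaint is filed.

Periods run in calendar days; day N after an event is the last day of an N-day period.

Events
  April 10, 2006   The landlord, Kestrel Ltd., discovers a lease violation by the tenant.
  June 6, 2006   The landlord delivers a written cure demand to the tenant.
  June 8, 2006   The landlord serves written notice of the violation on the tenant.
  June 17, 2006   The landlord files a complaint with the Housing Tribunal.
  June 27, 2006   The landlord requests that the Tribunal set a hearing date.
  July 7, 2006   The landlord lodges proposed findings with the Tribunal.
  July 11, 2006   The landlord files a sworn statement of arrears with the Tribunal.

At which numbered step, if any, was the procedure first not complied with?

Step 1

Step 1 — counting 54 days from April 10, 2006 (when the violation is discovered) gives a deadline of June 3, 2006; done June 6, 2006 — 3 days late.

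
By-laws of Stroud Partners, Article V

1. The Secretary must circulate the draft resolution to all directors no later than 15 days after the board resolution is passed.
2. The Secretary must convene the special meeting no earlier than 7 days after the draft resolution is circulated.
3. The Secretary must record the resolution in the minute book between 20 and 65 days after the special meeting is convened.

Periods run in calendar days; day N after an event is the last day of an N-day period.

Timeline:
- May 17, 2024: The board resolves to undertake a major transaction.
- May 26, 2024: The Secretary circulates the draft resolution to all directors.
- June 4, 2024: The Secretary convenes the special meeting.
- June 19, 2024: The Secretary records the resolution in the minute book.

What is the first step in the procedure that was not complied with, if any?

Step 1: 15 days after May 17, 2024 (when the board resolution is passed) is June 1, 2024; completed May 26, 2024, before the deadline.
Step 2: the earliest permitted date is 7 days after May 26, 2024 (when the draft resolution is circulated), i.e. June 2, 2024; done June 4, 2024 — permitted.
Step 3: the window is 20–65 days after June 4, 2024 (when the special meeting is convened), so June 24, 2024 through August 8, 2024; June 19, 2024 is 5 days too early.

Step 3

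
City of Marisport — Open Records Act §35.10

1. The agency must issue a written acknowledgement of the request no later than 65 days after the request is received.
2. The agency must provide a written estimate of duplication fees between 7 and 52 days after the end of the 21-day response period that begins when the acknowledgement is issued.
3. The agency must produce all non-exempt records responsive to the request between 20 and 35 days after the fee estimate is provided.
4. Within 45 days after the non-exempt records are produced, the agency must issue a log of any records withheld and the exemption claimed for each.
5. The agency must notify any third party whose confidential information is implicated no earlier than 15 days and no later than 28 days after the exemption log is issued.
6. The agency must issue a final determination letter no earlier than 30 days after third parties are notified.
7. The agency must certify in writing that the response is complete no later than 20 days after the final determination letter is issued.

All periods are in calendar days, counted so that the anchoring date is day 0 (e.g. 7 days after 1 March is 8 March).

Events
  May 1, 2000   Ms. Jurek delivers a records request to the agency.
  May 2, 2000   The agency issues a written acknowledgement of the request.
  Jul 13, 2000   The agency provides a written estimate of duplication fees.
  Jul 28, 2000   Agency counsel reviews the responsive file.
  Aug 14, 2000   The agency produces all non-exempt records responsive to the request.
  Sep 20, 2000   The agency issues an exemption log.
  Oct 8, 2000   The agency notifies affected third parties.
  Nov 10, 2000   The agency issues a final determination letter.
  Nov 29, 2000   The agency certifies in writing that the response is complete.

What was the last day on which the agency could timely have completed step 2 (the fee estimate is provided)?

The acknowledgement is issued on May 2, 2000; the 21-day response period therefore ends May 23, 2000, and step 2 runs from that date. The window is 7–52 days after May 23, 2000; it closes on Jul 14, 2000.

Jul 14, 2000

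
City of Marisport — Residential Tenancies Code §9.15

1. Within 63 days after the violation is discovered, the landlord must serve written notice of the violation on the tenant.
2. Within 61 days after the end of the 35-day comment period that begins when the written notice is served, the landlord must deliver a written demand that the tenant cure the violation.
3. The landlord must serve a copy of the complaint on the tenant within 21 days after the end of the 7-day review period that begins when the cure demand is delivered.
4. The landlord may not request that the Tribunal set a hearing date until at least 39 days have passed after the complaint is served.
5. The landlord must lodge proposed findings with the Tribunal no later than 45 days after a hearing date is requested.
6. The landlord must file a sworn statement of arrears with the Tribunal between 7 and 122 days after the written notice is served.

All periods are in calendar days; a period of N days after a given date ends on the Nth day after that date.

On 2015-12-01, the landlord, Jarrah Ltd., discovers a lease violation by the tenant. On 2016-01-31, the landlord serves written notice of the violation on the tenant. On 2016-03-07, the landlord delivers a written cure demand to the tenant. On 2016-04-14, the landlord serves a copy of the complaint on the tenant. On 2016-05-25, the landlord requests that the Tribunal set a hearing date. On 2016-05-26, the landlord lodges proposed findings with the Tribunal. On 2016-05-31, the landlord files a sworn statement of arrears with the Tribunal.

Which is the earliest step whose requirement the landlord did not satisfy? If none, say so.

Step 1: 63 days after 2015-12-01 (when the violation is discovered) is 2016-02-02; done 2016-01-31 — timely.
Step 2: 61 days after 2016-03-06 (end of the 35-day comment period, which began when the written notice is served on 2016-01-31) is 2016-05-06; completed 2016-03-07, before the deadline.
Step 3: 21 days after 2016-03-14 (end of the 7-day review period, which began when the cure demand is delivered on 2016-03-07) is 2016-04-04; 2016-04-14 misses that deadline by 10 days.
Later steps need not be reached.

Step 3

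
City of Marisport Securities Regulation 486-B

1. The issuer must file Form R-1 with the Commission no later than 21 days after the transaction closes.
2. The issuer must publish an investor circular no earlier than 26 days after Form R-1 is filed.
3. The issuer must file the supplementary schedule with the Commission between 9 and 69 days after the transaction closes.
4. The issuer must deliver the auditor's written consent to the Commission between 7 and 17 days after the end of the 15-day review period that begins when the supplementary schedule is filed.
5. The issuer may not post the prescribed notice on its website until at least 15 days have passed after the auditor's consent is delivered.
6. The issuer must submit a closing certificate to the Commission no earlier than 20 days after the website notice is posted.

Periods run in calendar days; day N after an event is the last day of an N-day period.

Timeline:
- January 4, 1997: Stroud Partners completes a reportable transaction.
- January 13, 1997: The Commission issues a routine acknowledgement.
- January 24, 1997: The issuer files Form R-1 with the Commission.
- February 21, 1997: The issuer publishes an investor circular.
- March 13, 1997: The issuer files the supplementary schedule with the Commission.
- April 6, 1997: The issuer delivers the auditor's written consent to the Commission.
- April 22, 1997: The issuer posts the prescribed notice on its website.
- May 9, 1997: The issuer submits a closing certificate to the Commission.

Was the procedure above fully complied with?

No

(1) due by January 4, 1997 + 21 days = January 25, 1997; done January 24, 1997 — timely.
(2) permitted from January 24, 1997 + 26 days = February 19, 1997 onward; done February 21, 1997, after the minimum wait.
(3) the permitted window runs from January 4, 1997 + 9 = January 13, 1997 to January 4, 1997 + 69 = March 14, 1997; done March 13, 1997, which is between those dates.
(4) the permitted window runs from March 28, 1997 + 7 = April 4, 1997 to March 28, 1997 + 17 = April 14, 1997; April 6, 1997 falls inside that range.
(5) permitted from April 6, 1997 + 15 days = April 21, 1997 onward; done April 22, 1997 — permitted.
(6) permitted from April 22, 1997 + 20 days = May 12, 1997 onward; done May 9, 1997 — 3 days too early.
No need to go further; step 6 was not satisfied.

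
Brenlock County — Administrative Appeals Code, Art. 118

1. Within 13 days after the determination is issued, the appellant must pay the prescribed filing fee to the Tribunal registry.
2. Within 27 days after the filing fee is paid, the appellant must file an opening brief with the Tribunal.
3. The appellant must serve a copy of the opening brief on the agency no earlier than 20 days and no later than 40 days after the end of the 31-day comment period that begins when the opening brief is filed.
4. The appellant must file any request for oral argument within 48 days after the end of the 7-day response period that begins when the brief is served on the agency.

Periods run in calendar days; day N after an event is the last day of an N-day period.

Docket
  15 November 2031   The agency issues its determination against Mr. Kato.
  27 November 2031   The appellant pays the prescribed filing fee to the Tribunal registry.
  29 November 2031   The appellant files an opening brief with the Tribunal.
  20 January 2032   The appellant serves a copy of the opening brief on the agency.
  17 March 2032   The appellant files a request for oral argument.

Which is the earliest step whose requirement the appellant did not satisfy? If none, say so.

Step 4

Step 1 — counting 13 days from 15 November 2031 (when the determination is issued) gives a deadline of 28 November 2031; done 27 November 2031 — timely.
Step 2 — counting 27 days from 27 November 2031 (when the filing fee is paid) gives a deadline of 24 December 2031; completed 29 November 2031, before the deadline.
Step 3 — 20 and 40 days from 30 December 2031 (end of the 31-day comment period, which began when the opening brief is filed on 29 November 2031) are 19 January 2032 and 8 February 2032 respectively; 20 January 2032 falls inside that range.
Step 4 — counting 48 days from 27 January 2032 (end of the 7-day response period, which began when the brief is served on the agency on 20 January 2032) gives a deadline of 15 March 2032; 17 March 2032 misses that deadline by 2 days.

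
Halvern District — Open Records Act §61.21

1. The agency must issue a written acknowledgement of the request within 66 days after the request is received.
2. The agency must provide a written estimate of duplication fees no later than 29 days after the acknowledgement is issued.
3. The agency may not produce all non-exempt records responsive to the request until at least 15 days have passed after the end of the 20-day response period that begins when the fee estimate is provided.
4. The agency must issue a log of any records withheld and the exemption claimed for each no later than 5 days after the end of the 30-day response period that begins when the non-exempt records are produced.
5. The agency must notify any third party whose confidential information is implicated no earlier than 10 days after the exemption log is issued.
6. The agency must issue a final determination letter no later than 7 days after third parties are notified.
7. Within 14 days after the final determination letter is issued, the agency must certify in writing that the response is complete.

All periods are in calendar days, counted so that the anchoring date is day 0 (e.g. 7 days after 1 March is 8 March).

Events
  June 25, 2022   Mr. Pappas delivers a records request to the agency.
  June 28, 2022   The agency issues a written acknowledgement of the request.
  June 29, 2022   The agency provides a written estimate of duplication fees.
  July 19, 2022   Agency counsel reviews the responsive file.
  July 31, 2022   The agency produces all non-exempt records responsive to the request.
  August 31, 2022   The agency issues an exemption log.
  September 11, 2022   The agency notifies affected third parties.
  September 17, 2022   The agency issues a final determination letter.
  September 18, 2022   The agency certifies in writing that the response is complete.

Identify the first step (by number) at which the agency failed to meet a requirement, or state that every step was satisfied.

Step 3

Step 1 — counting 66 days from June 25, 2022 (when the request is received) gives a deadline of August 30, 2022; done June 28, 2022 — timely.
Step 2 — counting 29 days from June 28, 2022 (when the acknowledgement is issued) gives a deadline of July 27, 2022; completed June 29, 2022, before the deadline.
Step 3 — must wait 15 days from July 19, 2022 (end of the 20-day response period, which began when the fee estimate is provided on June 29, 2022), so not before August 3, 2022; acted on July 31, 2022, 3 days prematurely.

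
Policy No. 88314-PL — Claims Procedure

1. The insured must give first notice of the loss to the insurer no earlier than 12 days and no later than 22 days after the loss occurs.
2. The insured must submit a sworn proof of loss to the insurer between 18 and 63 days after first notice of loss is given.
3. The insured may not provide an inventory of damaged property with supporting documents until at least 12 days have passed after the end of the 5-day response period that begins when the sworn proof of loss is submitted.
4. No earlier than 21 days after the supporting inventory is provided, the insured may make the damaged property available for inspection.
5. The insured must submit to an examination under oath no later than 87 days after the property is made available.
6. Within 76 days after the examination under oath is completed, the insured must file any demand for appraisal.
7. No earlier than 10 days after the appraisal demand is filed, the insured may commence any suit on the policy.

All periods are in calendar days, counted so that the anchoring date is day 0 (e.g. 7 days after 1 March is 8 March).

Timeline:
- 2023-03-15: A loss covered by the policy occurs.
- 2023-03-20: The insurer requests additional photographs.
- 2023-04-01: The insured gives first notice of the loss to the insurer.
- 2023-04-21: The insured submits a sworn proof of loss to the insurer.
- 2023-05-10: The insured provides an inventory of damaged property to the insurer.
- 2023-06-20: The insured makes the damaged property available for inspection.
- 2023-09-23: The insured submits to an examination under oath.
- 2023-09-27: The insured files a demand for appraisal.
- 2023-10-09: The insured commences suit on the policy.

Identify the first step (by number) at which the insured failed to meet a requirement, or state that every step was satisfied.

Step 1 — 12 and 22 days from 2023-03-15 (when the loss occurs) are 2023-03-27 and 2023-04-06 respectively; done 2023-04-01, which is between those dates.
Step 2 — 18 and 63 days from 2023-04-01 (when first notice of loss is given) are 2023-04-19 and 2023-06-03 respectively; 2023-04-21 falls inside that range.
Step 3 — must wait 12 days from 2023-04-26 (end of the 5-day response period, which began when the sworn proof of loss is submitted on 2023-04-21), so not before 2023-05-08; done 2023-05-10 — permitted.
Step 4 — must wait 21 days from 2023-05-10 (when the supporting inventory is provided), so not before 2023-05-31; 2023-06-20 is on or after that date.
Step 5 — counting 87 days from 2023-06-20 (when the property is made available) gives a deadline of 2023-09-15; not done until 2023-09-23, 8 days after the deadline.

Step 5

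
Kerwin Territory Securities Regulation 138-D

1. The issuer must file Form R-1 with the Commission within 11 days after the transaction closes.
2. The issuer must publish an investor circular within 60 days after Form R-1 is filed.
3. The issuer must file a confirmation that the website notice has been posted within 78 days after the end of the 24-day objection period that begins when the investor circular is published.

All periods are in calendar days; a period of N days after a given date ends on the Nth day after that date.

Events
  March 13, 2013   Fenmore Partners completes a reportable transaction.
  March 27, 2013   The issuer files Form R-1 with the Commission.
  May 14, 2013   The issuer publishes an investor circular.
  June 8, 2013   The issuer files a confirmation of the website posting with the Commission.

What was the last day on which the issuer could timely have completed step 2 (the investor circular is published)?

Step 2 runs from March 27, 2013, when Form R-1 is filed. 60 days after March 27, 2013 is May 26, 2013.

May 26, 2013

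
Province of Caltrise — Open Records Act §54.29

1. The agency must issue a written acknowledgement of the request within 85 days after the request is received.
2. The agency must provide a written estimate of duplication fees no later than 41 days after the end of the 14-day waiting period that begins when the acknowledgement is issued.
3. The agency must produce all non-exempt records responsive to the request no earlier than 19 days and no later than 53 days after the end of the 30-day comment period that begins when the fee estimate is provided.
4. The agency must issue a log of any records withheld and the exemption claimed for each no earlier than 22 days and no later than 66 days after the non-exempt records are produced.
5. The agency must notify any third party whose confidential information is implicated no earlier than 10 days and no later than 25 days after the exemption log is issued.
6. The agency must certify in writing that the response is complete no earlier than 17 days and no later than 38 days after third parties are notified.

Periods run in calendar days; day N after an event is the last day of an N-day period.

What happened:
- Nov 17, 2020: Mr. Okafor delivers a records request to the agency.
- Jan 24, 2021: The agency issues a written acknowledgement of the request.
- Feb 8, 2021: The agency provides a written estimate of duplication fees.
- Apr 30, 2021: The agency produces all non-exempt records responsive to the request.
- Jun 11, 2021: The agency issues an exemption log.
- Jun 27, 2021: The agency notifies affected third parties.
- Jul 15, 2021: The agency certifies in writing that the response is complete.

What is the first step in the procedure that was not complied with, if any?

None — every step was satisfied

(1) due by Nov 17, 2020 + 85 days = Feb 10, 2021; Jan 24, 2021 is within that limit.
(2) due by Feb 7, 2021 + 41 days = Mar 20, 2021; completed Feb 8, 2021, before the deadline.
(3) the permitted window runs from Mar 10, 2021 + 19 = Mar 29, 2021 to Mar 10, 2021 + 53 = May 2, 2021; done Apr 30, 2021 — within the window.
(4) the permitted window runs from Apr 30, 2021 + 22 = May 22, 2021 to Apr 30, 2021 + 66 = Jul 5, 2021; done Jun 11, 2021 — within the window.
(5) the permitted window runs from Jun 11, 2021 + 10 = Jun 21, 2021 to Jun 11, 2021 + 25 = Jul 6, 2021; Jun 27, 2021 falls inside that range.
(6) the permitted window runs from Jun 27, 2021 + 17 = Jul 14, 2021 to Jun 27, 2021 + 38 = Aug 4, 2021; done Jul 15, 2021 — within the window.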